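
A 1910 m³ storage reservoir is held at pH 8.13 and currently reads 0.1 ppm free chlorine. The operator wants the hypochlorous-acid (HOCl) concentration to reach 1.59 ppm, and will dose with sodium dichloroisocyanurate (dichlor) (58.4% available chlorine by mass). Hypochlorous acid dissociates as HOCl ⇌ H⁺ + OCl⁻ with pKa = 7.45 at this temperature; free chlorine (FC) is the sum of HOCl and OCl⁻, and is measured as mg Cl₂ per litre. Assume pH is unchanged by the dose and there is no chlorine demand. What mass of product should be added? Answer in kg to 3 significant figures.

Volume: 1910 m³ = 1,910,000 L.
[OCl⁻]/[HOCl] = 10^(pH − pKa) = 10^(8.13 − 7.45) = 4.786; fraction as HOCl = 1/(1 + 4.786) = 0.1728.
Free chlorine required for 1.59 ppm HOCl: 1.59 / 0.1728 = 9.2 ppm.
FC to add: 9.2 − 0.1 = 9.1 mg/L as Cl₂.
Cl₂ equivalent: 9.1 mg/L × 1,910,000 L = 17,380 g.
Product at 58.4% available Cl: 17,380 / 0.584 = 29,760 g.

29.8 kg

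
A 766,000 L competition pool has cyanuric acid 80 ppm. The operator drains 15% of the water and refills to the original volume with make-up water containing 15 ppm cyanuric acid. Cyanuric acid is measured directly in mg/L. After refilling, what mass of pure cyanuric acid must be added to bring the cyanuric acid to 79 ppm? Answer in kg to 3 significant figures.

After draining 15% and refilling: 80 × 0.85 + 15 × 0.15 = 70.25 ppm.
Deficit to target: 79 − 70.25 = 8.75 mg/L.
Mass: 8.75 mg/L × 766,000 L = 6702 g cyanuric acid.

6.70 kg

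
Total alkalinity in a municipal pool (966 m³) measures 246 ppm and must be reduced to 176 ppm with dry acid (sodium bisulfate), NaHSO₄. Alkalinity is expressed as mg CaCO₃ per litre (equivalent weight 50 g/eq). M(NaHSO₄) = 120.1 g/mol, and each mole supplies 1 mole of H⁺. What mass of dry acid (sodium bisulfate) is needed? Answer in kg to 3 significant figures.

162 kg

Volume: 966 m³ = 966,000 L.
Alkalinity to neutralize: (246 − 176) = 70 mg/L as CaCO₃ × 966,000 L = 67,620 g as CaCO₃.
Equivalents of H⁺ required: 67,620 ÷ 50 g/eq = 1352 eq = 1352 mol NaHSO₄.
Mass of NaHSO₄: 1352 × 120.1 = 162,400 g.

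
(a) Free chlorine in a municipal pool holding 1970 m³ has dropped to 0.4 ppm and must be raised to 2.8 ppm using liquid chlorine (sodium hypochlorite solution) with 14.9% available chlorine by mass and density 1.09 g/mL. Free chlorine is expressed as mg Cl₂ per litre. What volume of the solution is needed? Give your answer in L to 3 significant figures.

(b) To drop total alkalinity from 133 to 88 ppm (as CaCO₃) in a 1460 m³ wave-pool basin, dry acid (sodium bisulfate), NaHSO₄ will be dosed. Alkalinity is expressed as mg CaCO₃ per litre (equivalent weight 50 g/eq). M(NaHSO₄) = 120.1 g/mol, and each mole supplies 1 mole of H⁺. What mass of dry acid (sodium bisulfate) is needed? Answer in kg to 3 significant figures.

(a) Volume: 1970 m³ = 1,970,000 L.
(a) Chlorine deficit: 2.8 − 0.4 = 2.4 ppm = 2.4 mg/L as Cl₂.
(a) Cl₂ equivalent needed: 2.4 mg/L × 1,970,000 L = 4,728,000 mg = 4728 g.
(a) Product at 14.9% available chlorine: 4728 / 0.149 = 31,730 g.
(a) Volume at density 1.09 g/mL: 31,730 g ÷ 1.09 g/mL = 29,110 mL.

(b) Volume: 1460 m³ = 1,460,000 L.
(b) Alkalinity to neutralize: (133 − 88) = 45 mg/L as CaCO₃ × 1,460,000 L = 65,700 g as CaCO₃.
(b) Equivalents of H⁺ required: 65,700 ÷ 50 g/eq = 1314 eq = 1314 mol NaHSO₄.
(b) Mass of NaHSO₄: 1314 × 120.1 = 157,800 g.

(a) 29.1 L; (b) 158 kg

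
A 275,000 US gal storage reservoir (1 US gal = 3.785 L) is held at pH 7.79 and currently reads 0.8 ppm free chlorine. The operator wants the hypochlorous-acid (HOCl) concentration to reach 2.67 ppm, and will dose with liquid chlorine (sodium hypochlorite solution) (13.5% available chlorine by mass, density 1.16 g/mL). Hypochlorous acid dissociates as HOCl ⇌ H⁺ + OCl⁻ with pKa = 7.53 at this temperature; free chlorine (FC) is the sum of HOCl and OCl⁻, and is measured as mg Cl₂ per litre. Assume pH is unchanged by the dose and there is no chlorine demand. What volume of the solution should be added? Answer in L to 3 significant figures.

44.7 L

Volume: 275,000 US gal × 3.785 L/gal = 1,040,875 L.
[OCl⁻]/[HOCl] = 10^(pH − pKa) = 10^(7.79 − 7.53) = 1.82; fraction as HOCl = 1/(1 + 1.82) = 0.3546.
Free chlorine required for 2.67 ppm HOCl: 2.67 / 0.3546 = 7.529 ppm.
FC to add: 7.529 − 0.8 = 6.729 mg/L as Cl₂.
Cl₂ equivalent: 6.729 mg/L × 1,040,875 L = 7004 g.
Product at 13.5% available Cl: 7004 / 0.135 = 51,880 g.
Volume: 51,880 g ÷ 1.16 g/mL = 44,720 mL.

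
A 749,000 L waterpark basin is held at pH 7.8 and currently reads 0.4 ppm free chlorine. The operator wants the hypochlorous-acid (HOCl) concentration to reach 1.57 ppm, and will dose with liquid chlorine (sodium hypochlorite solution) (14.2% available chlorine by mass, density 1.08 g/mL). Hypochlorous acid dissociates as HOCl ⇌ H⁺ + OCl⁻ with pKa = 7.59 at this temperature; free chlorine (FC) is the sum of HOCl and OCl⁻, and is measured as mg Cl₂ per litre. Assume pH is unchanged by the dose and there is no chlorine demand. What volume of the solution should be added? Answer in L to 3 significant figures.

18.1 L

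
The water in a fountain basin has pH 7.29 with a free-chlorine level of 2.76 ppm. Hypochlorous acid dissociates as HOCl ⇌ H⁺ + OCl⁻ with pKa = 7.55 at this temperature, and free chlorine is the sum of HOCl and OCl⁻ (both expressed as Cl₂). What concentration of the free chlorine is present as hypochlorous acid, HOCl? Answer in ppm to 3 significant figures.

1.78 ppm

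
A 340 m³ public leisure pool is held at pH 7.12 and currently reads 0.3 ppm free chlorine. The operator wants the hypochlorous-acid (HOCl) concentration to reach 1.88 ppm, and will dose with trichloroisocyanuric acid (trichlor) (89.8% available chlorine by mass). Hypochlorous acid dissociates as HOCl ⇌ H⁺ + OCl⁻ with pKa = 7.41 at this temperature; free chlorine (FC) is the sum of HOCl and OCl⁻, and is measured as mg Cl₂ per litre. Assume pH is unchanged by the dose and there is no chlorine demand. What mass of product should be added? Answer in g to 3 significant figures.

Volume: 340 m³ = 340,000 L.
[OCl⁻]/[HOCl] = 10^(pH − pKa) = 10^(7.12 − 7.41) = 0.5129; fraction as HOCl = 1/(1 + 0.5129) = 0.661.
Free chlorine required for 1.88 ppm HOCl: 1.88 / 0.661 = 2.844 ppm.
FC to add: 2.844 − 0.3 = 2.544 mg/L as Cl₂.
Cl₂ equivalent: 2.544 mg/L × 340,000 L = 865 g.
Product at 89.8% available Cl: 865 / 0.898 = 963.3 g.

963 g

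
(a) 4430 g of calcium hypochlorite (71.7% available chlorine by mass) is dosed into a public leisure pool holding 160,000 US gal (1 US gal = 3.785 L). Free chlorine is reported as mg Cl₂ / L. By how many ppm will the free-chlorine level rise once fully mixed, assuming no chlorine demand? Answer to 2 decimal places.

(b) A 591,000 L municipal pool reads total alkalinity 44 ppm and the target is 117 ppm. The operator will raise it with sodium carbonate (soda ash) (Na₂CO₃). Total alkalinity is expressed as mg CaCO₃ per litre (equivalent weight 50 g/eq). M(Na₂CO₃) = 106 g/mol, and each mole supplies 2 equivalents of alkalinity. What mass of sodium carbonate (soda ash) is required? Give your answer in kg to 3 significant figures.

(a) 5.24 ppm; (b) 45.7 kg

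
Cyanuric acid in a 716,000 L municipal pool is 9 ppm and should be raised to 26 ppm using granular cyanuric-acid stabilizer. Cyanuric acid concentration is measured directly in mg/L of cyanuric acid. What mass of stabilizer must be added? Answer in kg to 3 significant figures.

CYA to add: (26 − 9) = 17 mg/L × 716,000 L = 12,170 g cyanuric acid.

12.2 kg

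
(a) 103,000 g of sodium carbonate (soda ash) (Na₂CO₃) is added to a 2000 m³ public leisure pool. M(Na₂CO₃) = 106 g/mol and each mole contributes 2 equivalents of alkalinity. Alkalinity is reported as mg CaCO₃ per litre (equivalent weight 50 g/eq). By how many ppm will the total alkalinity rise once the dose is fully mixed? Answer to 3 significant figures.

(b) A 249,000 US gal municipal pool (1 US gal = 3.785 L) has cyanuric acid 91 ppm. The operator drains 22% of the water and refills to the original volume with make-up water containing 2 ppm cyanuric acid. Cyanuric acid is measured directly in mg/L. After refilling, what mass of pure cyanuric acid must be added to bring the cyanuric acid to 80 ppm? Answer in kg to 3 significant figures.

(a) 48.6 ppm; (b) 8.09 kg

(a) Volume: 2000 m³ = 2,000,000 L.
(a) Moles of Na₂CO₃: 103,000 g ÷ 106 g/mol = 971.7 mol → 1943 eq of alkalinity.
(a) As CaCO₃: 1943 eq × 50 g/eq = 97,170 g.
(a) Rise: 97,170 g / 2,000,000 L × 1000 = 48.58 mg/L.

(b) Volume: 249,000 US gal × 3.785 L/gal = 942,465 L.
(b) After draining 22% and refilling: 91 × 0.78 + 2 × 0.22 = 71.42 ppm.
(b) Deficit to target: 80 − 71.42 = 8.58 mg/L.
(b) Mass: 8.58 mg/L × 942,465 L = 8086 g cyanuric acid.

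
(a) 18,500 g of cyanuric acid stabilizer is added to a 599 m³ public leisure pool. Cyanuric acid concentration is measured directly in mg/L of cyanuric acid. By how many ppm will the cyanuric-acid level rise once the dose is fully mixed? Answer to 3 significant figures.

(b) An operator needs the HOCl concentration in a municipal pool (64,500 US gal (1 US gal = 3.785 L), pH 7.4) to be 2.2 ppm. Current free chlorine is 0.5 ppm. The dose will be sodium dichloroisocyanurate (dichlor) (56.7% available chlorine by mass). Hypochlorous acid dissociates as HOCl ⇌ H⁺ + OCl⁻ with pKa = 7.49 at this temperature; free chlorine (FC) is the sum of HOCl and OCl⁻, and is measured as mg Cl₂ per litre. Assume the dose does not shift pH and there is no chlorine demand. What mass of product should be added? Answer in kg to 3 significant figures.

(a) 30.9 ppm; (b) 1.50 kg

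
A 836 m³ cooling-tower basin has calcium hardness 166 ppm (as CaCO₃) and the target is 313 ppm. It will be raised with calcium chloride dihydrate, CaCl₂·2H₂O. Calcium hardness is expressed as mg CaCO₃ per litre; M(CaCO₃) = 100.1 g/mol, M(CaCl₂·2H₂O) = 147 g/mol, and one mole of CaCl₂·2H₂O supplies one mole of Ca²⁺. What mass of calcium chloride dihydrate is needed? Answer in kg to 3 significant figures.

Volume: 836 m³ = 836,000 L.
Hardness to add: (313 − 166) = 147 mg/L as CaCO₃ × 836,000 L = 122,900 g as CaCO₃.
Moles of Ca²⁺ (1 mol Ca²⁺ ≡ 1 mol CaCO₃): 122,900 / 100.1 g/mol = 1228 mol.
Mass of CaCl₂·2H₂O: 1228 × 147 = 180,500 g.

180 kg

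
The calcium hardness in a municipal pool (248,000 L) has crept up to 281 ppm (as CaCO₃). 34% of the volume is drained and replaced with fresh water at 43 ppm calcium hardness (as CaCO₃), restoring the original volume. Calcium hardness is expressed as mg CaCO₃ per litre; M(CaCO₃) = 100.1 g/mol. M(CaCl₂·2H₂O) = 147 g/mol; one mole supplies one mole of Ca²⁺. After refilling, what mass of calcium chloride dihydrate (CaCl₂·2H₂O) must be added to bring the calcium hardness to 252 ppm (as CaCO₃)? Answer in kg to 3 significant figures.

After draining 34% and refilling: 281 × 0.66 + 43 × 0.34 = 200.08 ppm.
Deficit to target: 252 − 200.08 = 51.92 mg/L.
As CaCO₃: 51.92 mg/L × 248,000 L = 12,880 g; ÷ 100.1 = 128.6 mol Ca²⁺.
Mass: 128.6 × 147 = 18,910 g.

18.9 kg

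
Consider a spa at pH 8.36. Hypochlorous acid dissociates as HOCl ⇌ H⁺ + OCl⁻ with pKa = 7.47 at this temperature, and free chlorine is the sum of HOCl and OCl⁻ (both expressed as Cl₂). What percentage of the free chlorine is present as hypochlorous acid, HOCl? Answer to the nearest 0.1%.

[OCl⁻]/[HOCl] = 10^(pH − pKa) = 10^(8.36 − 7.47) = 10^0.89 = 7.762.
Fraction as HOCl = 1 / (1 + 7.762) = 0.1141.

11.4%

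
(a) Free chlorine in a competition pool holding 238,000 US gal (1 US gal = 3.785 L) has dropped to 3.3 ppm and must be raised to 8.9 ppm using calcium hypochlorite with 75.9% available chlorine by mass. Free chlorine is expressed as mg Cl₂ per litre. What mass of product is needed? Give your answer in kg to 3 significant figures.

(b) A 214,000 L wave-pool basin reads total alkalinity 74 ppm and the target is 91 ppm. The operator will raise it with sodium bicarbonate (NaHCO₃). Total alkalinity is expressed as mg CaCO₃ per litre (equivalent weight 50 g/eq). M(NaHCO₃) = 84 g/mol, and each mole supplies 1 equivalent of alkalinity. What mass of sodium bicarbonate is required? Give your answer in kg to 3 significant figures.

(a) 6.65 kg; (b) 6.11 kg

(a) Volume: 238,000 US gal × 3.785 L/gal = 900,830 L.
(a) Chlorine deficit: 8.9 − 3.3 = 5.6 ppm = 5.6 mg/L as Cl₂.
(a) Cl₂ equivalent needed: 5.6 mg/L × 900,830 L = 5,045,000 mg = 5045 g.
(a) Product at 75.9% available chlorine: 5045 / 0.759 = 6646 g.

(b) Alkalinity to add: (91 − 74) = 17 mg/L as CaCO₃ × 214,000 L = 3638 g as CaCO₃.
(b) Equivalents: 3638 g ÷ 50 g/eq = 72.76 eq.
(b) NaHCO₃ supplies 1 eq per mole → 72.76 mol.
(b) Mass: 72.76 mol × 84 g/mol = 6112 g.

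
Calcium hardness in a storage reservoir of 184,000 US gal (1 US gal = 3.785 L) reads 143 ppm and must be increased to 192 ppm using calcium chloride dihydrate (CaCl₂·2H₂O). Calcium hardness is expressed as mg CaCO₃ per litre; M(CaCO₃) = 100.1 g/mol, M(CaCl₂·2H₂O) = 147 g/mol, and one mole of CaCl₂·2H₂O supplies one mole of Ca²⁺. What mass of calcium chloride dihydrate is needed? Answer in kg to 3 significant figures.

Volume: 184,000 US gal × 3.785 L/gal = 696,440 L.
Hardness to add: (192 − 143) = 49 mg/L as CaCO₃ × 696,440 L = 34,130 g as CaCO₃.
Moles of Ca²⁺ (1 mol Ca²⁺ ≡ 1 mol CaCO₃): 34,130 / 100.1 g/mol = 340.9 mol.
Mass of CaCl₂·2H₂O: 340.9 × 147 = 50,110 g.

50.1 kg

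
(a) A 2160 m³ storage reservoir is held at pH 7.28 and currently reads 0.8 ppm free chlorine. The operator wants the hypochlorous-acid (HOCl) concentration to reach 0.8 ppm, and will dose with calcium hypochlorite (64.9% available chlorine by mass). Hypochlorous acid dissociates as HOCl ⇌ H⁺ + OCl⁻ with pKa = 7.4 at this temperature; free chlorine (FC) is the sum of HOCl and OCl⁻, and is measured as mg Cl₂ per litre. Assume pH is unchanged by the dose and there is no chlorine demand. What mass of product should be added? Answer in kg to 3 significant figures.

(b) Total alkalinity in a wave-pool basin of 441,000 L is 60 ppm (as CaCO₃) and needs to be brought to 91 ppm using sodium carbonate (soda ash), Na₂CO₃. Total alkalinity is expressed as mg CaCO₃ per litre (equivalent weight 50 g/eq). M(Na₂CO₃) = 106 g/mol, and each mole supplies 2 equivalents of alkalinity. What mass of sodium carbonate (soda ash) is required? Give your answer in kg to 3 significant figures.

(a) 2.02 kg; (b) 14.5 kg

(a) Volume: 2160 m³ = 2,160,000 L.
(a) [OCl⁻]/[HOCl] = 10^(pH − pKa) = 10^(7.28 − 7.4) = 0.7586; fraction as HOCl = 1/(1 + 0.7586) = 0.5686.
(a) Free chlorine required for 0.8 ppm HOCl: 0.8 / 0.5686 = 1.407 ppm.
(a) FC to add: 1.407 − 0.8 = 0.6069 mg/L as Cl₂.
(a) Cl₂ equivalent: 0.6069 mg/L × 2,160,000 L = 1311 g.
(a) Product at 64.9% available Cl: 1311 / 0.649 = 2020 g.

(b) Alkalinity to add: (91 − 60) = 31 mg/L as CaCO₃ × 441,000 L = 13,670 g as CaCO₃.
(b) Equivalents: 13,670 g ÷ 50 g/eq = 273.4 eq.
(b) Each mole of Na₂CO₃ supplies 2 eq, so 273.4 / 2 = 136.7 mol.
(b) Mass: 136.7 mol × 106 g/mol = 14,490 g.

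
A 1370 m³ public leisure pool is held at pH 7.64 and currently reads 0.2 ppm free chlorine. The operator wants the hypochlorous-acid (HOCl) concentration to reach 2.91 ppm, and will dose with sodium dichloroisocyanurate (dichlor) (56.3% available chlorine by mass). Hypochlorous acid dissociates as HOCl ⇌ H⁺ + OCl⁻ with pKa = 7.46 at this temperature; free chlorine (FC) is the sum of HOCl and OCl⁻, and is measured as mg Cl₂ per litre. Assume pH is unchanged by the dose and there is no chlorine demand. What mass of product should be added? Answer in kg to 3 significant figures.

17.3 kg

Volume: 1370 m³ = 1,370,000 L.
[OCl⁻]/[HOCl] = 10^(pH − pKa) = 10^(7.64 − 7.46) = 1.514; fraction as HOCl = 1/(1 + 1.514) = 0.3978.
Free chlorine required for 2.91 ppm HOCl: 2.91 / 0.3978 = 7.314 ppm.
FC to add: 7.314 − 0.2 = 7.114 mg/L as Cl₂.
Cl₂ equivalent: 7.114 mg/L × 1,370,000 L = 9747 g.
Product at 56.3% available Cl: 9747 / 0.563 = 17,310 g.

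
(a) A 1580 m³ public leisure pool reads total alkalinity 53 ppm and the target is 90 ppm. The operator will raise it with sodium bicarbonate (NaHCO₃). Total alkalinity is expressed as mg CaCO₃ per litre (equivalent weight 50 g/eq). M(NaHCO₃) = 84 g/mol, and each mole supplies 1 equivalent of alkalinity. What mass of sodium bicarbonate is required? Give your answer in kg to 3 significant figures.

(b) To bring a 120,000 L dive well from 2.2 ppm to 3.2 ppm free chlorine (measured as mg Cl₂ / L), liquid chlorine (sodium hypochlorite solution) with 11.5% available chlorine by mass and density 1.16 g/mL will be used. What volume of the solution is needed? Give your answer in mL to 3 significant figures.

(a) Volume: 1580 m³ = 1,580,000 L.
(a) Alkalinity to add: (90 − 53) = 37 mg/L as CaCO₃ × 1,580,000 L = 58,460 g as CaCO₃.
(a) Equivalents: 58,460 g ÷ 50 g/eq = 1169 eq.
(a) NaHCO₃ supplies 1 eq per mole → 1169 mol.
(a) Mass: 1169 mol × 84 g/mol = 98,210 g.

(b) Chlorine deficit: 3.2 − 2.2 = 1 ppm = 1 mg/L as Cl₂.
(b) Cl₂ equivalent needed: 1 mg/L × 120,000 L = 120,000 mg = 120 g.
(b) Product at 11.5% available chlorine: 120 / 0.115 = 1043 g.
(b) Volume at density 1.16 g/mL: 1043 g ÷ 1.16 g/mL = 899.6 mL.

(a) 98.2 kg; (b) 900 mL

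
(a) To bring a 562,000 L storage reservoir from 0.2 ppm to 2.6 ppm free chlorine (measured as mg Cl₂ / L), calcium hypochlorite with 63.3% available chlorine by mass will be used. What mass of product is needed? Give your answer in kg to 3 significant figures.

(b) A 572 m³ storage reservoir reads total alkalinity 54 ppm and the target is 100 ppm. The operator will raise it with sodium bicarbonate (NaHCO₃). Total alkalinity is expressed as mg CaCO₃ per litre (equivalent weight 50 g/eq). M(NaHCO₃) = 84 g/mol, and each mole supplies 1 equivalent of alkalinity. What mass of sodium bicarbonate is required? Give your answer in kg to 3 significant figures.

(a) 2.13 kg; (b) 44.2 kg

(a) Chlorine deficit: 2.6 − 0.2 = 2.4 ppm = 2.4 mg/L as Cl₂.
(a) Cl₂ equivalent needed: 2.4 mg/L × 562,000 L = 1,349,000 mg = 1349 g.
(a) Product at 63.3% available chlorine: 1349 / 0.633 = 2131 g.

(b) Volume: 572 m³ = 572,000 L.
(b) Alkalinity to add: (100 − 54) = 46 mg/L as CaCO₃ × 572,000 L = 26,310 g as CaCO₃.
(b) Equivalents: 26,310 g ÷ 50 g/eq = 526.2 eq.
(b) NaHCO₃ supplies 1 eq per mole → 526.2 mol.
(b) Mass: 526.2 mol × 84 g/mol = 44,200 g.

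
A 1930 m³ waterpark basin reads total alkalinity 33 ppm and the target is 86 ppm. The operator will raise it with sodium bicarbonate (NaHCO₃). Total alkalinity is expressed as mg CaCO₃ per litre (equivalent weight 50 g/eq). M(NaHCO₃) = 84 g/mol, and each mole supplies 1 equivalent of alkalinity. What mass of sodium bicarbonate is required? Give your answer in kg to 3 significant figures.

172 kg

Volume: 1930 m³ = 1,930,000 L.
Alkalinity to add: (86 − 33) = 53 mg/L as CaCO₃ × 1,930,000 L = 102,300 g as CaCO₃.
Equivalents: 102,300 g ÷ 50 g/eq = 2046 eq.
NaHCO₃ supplies 1 eq per mole → 2046 mol.
Mass: 2046 mol × 84 g/mol = 171,800 g.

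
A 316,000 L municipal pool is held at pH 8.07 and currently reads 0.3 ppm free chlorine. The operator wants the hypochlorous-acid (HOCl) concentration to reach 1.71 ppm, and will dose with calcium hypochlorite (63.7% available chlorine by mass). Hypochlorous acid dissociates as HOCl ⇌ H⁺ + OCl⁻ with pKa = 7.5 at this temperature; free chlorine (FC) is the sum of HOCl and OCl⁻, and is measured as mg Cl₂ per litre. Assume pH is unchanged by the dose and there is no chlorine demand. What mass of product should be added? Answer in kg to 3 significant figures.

3.85 kg

[OCl⁻]/[HOCl] = 10^(pH − pKa) = 10^(8.07 − 7.5) = 3.715; fraction as HOCl = 1/(1 + 3.715) = 0.2121.
Free chlorine required for 1.71 ppm HOCl: 1.71 / 0.2121 = 8.063 ppm.
FC to add: 8.063 − 0.3 = 7.763 mg/L as Cl₂.
Cl₂ equivalent: 7.763 mg/L × 316,000 L = 2453 g.
Product at 63.7% available Cl: 2453 / 0.637 = 3851 g.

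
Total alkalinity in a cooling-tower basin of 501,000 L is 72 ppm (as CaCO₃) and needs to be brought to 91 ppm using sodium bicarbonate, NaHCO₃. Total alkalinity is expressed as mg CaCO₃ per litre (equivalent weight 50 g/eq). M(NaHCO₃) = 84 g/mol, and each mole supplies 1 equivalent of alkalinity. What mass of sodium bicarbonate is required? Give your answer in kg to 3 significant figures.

16.0 kg

Alkalinity to add: (91 − 72) = 19 mg/L as CaCO₃ × 501,000 L = 9519 g as CaCO₃.
Equivalents: 9519 g ÷ 50 g/eq = 190.4 eq.
NaHCO₃ supplies 1 eq per mole → 190.4 mol.
Mass: 190.4 mol × 84 g/mol = 15,990 g.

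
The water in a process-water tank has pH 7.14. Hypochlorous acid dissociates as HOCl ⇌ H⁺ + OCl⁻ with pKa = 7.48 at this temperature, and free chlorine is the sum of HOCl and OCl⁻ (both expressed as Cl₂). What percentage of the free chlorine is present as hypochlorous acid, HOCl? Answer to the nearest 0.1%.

[OCl⁻]/[HOCl] = 10^(pH − pKa) = 10^(7.14 − 7.48) = 10^-0.34 = 0.4571.
Fraction as HOCl = 1 / (1 + 0.4571) = 0.6863.

68.6%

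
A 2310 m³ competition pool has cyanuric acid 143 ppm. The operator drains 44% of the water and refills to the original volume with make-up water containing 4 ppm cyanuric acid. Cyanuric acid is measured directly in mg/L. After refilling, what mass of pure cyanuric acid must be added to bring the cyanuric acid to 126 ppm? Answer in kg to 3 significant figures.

102 kg

Volume: 2310 m³ = 2,310,000 L.
After draining 44% and refilling: 143 × 0.56 + 4 × 0.44 = 81.84 ppm.
Deficit to target: 126 − 81.84 = 44.16 mg/L.
Mass: 44.16 mg/L × 2,310,000 L = 102,000 g cyanuric acid.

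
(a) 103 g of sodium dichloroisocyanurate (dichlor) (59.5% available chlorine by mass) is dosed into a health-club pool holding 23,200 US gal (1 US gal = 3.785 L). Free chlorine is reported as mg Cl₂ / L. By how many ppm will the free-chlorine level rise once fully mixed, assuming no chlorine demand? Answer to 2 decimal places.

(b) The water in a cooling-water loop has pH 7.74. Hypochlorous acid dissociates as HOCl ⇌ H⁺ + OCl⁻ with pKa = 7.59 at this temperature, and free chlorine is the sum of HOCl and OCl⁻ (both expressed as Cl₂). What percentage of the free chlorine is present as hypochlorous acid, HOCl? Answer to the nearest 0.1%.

(a) 0.70 ppm; (b) 41.5%

(a) Volume: 23,200 US gal × 3.785 L/gal = 87,812 L.
(a) Available chlorine delivered: 103 g × 0.595 = 61.28 g as Cl₂.
(a) Concentration rise: 61.28 g / 87,812 L = 0.6979 mg/L = 0.70 ppm.

(b) [OCl⁻]/[HOCl] = 10^(pH − pKa) = 10^(7.74 − 7.59) = 10^0.15 = 1.413.
(b) Fraction as HOCl = 1 / (1 + 1.413) = 0.4145.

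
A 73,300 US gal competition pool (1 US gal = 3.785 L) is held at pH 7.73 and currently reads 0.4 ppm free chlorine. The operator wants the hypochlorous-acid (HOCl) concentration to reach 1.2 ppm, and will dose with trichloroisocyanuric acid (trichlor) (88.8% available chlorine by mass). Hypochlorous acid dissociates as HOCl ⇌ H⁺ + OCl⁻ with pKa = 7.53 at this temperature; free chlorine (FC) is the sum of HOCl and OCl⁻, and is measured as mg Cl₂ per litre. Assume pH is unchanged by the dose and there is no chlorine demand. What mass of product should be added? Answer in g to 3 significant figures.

Volume: 73,300 US gal × 3.785 L/gal = 277,440 L.
[OCl⁻]/[HOCl] = 10^(pH − pKa) = 10^(7.73 − 7.53) = 1.585; fraction as HOCl = 1/(1 + 1.585) = 0.3869.
Free chlorine required for 1.2 ppm HOCl: 1.2 / 0.3869 = 3.102 ppm.
FC to add: 3.102 − 0.4 = 2.702 mg/L as Cl₂.
Cl₂ equivalent: 2.702 mg/L × 277,440 L = 749.6 g.
Product at 88.8% available Cl: 749.6 / 0.888 = 844.2 g.

844 g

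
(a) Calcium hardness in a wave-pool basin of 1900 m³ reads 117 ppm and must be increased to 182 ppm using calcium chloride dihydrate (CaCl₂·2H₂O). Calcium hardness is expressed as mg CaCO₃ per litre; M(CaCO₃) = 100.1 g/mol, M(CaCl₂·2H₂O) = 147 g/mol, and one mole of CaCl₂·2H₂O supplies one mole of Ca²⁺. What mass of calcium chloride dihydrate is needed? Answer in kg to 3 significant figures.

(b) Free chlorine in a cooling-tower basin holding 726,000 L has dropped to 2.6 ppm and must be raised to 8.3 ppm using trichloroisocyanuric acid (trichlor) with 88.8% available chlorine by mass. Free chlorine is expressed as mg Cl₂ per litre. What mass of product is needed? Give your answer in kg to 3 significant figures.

(a) 181 kg; (b) 4.66 kg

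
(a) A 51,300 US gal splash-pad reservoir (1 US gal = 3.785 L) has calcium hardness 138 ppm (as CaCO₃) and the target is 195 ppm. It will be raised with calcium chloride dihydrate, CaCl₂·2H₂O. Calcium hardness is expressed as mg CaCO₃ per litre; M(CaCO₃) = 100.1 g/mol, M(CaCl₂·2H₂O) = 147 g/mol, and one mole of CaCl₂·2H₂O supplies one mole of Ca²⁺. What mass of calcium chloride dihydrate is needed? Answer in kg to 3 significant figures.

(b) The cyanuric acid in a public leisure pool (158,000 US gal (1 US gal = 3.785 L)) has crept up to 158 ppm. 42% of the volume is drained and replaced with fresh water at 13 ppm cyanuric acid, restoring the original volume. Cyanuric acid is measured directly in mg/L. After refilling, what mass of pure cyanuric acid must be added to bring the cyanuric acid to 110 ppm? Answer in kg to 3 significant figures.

(a) Volume: 51,300 US gal × 3.785 L/gal = 194,170 L.
(a) Hardness to add: (195 − 138) = 57 mg/L as CaCO₃ × 194,170 L = 11,070 g as CaCO₃.
(a) Moles of Ca²⁺ (1 mol Ca²⁺ ≡ 1 mol CaCO₃): 11,070 / 100.1 g/mol = 110.6 mol.
(a) Mass of CaCl₂·2H₂O: 110.6 × 147 = 16,250 g.

(b) Volume: 158,000 US gal × 3.785 L/gal = 598,030 L.
(b) After draining 42% and refilling: 158 × 0.58 + 13 × 0.42 = 97.1 ppm.
(b) Deficit to target: 110 − 97.1 = 12.9 mg/L.
(b) Mass: 12.9 mg/L × 598,030 L = 7715 g cyanuric acid.

(a) 16.3 kg; (b) 7.71 kg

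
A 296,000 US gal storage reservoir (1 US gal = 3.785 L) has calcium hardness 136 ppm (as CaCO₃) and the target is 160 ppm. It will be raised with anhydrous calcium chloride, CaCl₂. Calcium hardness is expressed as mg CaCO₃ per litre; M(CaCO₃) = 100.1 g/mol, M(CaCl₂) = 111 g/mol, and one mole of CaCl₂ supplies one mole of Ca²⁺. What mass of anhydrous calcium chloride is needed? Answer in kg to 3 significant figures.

Volume: 296,000 US gal × 3.785 L/gal = 1,120,360 L.
Hardness to add: (160 − 136) = 24 mg/L as CaCO₃ × 1,120,360 L = 26,890 g as CaCO₃.
Moles of Ca²⁺ (1 mol Ca²⁺ ≡ 1 mol CaCO₃): 26,890 / 100.1 g/mol = 268.6 mol.
Mass of CaCl₂: 268.6 × 111 = 29,820 g.

29.8 kg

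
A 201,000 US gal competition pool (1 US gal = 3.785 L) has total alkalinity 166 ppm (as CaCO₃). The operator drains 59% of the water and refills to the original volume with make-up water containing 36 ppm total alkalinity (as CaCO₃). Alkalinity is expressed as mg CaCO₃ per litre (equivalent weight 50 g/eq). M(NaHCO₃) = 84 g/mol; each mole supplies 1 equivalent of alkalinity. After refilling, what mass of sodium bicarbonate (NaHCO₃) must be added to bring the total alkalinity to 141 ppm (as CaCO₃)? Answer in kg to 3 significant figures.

Volume: 201,000 US gal × 3.785 L/gal = 760,785 L.
After draining 59% and refilling: 166 × 0.41 + 36 × 0.59 = 89.3 ppm.
Deficit to target: 141 − 89.3 = 51.7 mg/L.
As CaCO₃: 51.7 mg/L × 760,785 L = 39,330 g; ÷ 50 g/eq ÷ 1 = 786.7 mol NaHCO₃.
Mass: 786.7 × 84 = 66,080 g.

66.1 kg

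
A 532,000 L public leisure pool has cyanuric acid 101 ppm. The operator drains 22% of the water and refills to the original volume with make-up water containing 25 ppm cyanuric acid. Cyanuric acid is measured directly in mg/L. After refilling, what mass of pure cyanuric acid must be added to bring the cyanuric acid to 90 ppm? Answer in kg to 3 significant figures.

After draining 22% and refilling: 101 × 0.78 + 25 × 0.22 = 84.28 ppm.
Deficit to target: 90 − 84.28 = 5.72 mg/L.
Mass: 5.72 mg/L × 532,000 L = 3043 g cyanuric acid.

3.04 kg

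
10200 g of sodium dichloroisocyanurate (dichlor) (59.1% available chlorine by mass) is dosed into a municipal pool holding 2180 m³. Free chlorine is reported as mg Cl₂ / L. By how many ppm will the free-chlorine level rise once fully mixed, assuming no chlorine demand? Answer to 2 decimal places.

Volume: 2180 m³ = 2,180,000 L.
Available chlorine delivered: 10,200 g × 0.591 = 6028 g as Cl₂.
Concentration rise: 6028 g / 2,180,000 L = 2.765 mg/L = 2.77 ppm.

2.77 ppm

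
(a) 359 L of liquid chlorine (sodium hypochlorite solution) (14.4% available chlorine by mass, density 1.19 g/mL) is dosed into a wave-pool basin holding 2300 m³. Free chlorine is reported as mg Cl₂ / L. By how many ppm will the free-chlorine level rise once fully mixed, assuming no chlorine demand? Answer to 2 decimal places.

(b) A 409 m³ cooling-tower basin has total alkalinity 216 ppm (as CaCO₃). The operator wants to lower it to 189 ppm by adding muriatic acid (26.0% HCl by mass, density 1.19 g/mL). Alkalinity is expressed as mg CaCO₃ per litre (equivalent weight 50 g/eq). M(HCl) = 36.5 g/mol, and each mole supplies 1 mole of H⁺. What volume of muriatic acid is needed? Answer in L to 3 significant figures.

(a) 26.75 ppm; (b) 26.1 L

(a) Volume: 2300 m³ = 2,300,000 L.
(a) Mass of solution: 359 L × 1000 mL/L × 1.19 g/mL = 427,200 g.
(a) Available chlorine delivered: 427,200 g × 0.144 = 61,520 g as Cl₂.
(a) Concentration rise: 61,520 g / 2,300,000 L = 26.75 mg/L = 26.75 ppm.

(b) Volume: 409 m³ = 409,000 L.
(b) Alkalinity to neutralize: (216 − 189) = 27 mg/L as CaCO₃ × 409,000 L = 11,040 g as CaCO₃.
(b) Equivalents of H⁺ required: 11,040 ÷ 50 g/eq = 220.9 eq = 220.9 mol HCl.
(b) Mass of HCl: 220.9 × 36.5 = 8061 g.
(b) Mass of 26.0% solution: 8061 / 0.26 = 31,010 g.
(b) Volume: 31,010 g ÷ 1.19 g/mL = 26,050 mL.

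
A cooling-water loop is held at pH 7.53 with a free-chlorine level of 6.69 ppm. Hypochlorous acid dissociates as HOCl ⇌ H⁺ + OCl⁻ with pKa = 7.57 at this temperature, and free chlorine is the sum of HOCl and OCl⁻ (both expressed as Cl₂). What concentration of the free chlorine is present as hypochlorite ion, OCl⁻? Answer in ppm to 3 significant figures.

3.19 ppm

[OCl⁻]/[HOCl] = 10^(pH − pKa) = 10^(7.53 − 7.57) = 10^-0.04 = 0.912.
Fraction as HOCl = 1 / (1 + 0.912) = 0.523.
OCl⁻ = (1 − 0.523) × 6.69 ppm = 3.191 ppm.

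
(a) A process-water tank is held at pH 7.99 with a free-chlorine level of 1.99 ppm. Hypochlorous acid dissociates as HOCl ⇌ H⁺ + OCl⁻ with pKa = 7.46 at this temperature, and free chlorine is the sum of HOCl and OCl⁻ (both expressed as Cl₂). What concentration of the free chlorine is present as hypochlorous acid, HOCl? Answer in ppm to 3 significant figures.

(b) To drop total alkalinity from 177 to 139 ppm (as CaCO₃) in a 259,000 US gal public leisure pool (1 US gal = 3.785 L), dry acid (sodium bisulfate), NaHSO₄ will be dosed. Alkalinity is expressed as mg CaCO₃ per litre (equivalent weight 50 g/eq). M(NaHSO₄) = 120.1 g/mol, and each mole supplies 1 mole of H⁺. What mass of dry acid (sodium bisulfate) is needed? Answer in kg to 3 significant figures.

(a) 0.453 ppm; (b) 89.5 kg

(a) [OCl⁻]/[HOCl] = 10^(pH − pKa) = 10^(7.99 − 7.46) = 10^0.53 = 3.388.
(a) Fraction as HOCl = 1 / (1 + 3.388) = 0.2279.
(a) HOCl = 0.2279 × 1.99 ppm = 0.4535 ppm.

(b) Volume: 259,000 US gal × 3.785 L/gal = 980,315 L.
(b) Alkalinity to neutralize: (177 − 139) = 38 mg/L as CaCO₃ × 980,315 L = 37,250 g as CaCO₃.
(b) Equivalents of H⁺ required: 37,250 ÷ 50 g/eq = 745 eq = 745 mol NaHSO₄.
(b) Mass of NaHSO₄: 745 × 120.1 = 89,480 g.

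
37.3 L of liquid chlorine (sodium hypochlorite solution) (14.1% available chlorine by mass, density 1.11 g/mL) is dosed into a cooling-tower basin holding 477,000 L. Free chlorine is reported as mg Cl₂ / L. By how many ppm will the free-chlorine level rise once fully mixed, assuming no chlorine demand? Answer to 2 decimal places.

12.24 ppm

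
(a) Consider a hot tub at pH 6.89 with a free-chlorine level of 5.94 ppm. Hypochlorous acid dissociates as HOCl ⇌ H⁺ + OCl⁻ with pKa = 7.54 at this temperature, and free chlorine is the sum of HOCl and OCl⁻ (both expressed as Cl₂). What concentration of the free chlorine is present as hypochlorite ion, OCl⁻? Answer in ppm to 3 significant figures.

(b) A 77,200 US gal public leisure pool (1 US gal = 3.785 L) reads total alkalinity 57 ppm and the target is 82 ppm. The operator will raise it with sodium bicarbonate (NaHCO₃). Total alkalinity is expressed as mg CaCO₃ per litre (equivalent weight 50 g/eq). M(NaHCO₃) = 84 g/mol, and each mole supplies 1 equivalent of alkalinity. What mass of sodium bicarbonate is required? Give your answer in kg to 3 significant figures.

(a) 1.09 ppm; (b) 12.3 kg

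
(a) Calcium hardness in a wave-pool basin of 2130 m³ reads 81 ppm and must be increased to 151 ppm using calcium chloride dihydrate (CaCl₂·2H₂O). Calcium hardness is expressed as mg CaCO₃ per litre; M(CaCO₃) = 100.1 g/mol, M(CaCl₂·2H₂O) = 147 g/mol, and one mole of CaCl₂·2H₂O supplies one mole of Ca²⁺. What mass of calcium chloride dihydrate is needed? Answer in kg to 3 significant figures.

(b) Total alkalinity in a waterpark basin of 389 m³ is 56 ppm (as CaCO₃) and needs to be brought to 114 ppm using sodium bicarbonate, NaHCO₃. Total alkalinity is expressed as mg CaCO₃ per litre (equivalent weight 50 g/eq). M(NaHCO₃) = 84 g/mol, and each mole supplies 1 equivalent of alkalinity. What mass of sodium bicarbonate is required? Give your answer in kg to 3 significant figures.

(a) Volume: 2130 m³ = 2,130,000 L.
(a) Hardness to add: (151 − 81) = 70 mg/L as CaCO₃ × 2,130,000 L = 149,100 g as CaCO₃.
(a) Moles of Ca²⁺ (1 mol Ca²⁺ ≡ 1 mol CaCO₃): 149,100 / 100.1 g/mol = 1490 mol.
(a) Mass of CaCl₂·2H₂O: 1490 × 147 = 219,000 g.

(b) Volume: 389 m³ = 389,000 L.
(b) Alkalinity to add: (114 − 56) = 58 mg/L as CaCO₃ × 389,000 L = 22,560 g as CaCO₃.
(b) Equivalents: 22,560 g ÷ 50 g/eq = 451.2 eq.
(b) NaHCO₃ supplies 1 eq per mole → 451.2 mol.
(b) Mass: 451.2 mol × 84 g/mol = 37,900 g.

(a) 219 kg; (b) 37.9 kg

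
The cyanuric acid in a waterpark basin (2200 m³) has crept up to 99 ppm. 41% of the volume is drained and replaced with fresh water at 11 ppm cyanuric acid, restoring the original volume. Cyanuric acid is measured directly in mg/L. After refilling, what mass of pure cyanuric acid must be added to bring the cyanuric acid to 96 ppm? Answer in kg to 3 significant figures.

72.8 kg

Volume: 2200 m³ = 2,200,000 L.
After draining 41% and refilling: 99 × 0.59 + 11 × 0.41 = 62.92 ppm.
Deficit to target: 96 − 62.92 = 33.08 mg/L.
Mass: 33.08 mg/L × 2,200,000 L = 72,780 g cyanuric acid.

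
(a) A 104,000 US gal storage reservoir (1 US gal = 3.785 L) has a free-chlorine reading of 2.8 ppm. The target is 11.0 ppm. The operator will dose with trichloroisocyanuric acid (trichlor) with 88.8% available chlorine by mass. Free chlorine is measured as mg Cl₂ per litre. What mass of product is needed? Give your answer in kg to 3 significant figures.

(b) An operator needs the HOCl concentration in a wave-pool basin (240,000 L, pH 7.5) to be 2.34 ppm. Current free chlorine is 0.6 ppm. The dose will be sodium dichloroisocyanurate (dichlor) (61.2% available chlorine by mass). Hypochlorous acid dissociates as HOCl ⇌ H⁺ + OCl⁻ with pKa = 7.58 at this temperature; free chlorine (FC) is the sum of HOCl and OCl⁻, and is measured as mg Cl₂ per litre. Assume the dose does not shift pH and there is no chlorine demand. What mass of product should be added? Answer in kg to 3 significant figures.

(a) 3.63 kg; (b) 1.45 kg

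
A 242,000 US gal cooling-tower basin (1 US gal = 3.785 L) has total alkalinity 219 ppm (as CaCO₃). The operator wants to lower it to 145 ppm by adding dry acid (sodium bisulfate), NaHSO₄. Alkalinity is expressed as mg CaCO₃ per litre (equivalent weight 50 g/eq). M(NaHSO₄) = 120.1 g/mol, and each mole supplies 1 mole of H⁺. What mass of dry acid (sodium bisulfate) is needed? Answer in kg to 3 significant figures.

Volume: 242,000 US gal × 3.785 L/gal = 915,970 L.
Alkalinity to neutralize: (219 − 145) = 74 mg/L as CaCO₃ × 915,970 L = 67,780 g as CaCO₃.
Equivalents of H⁺ required: 67,780 ÷ 50 g/eq = 1356 eq = 1356 mol NaHSO₄.
Mass of NaHSO₄: 1356 × 120.1 = 162,800 g.

163 kg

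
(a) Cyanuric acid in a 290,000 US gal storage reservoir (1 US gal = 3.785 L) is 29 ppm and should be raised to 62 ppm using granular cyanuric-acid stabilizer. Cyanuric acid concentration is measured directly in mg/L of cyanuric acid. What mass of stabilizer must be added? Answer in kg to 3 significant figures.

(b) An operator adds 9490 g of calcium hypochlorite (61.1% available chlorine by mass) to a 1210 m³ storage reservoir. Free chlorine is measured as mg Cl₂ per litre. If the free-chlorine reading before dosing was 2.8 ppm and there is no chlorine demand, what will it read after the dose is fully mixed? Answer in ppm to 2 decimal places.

(a) 36.2 kg; (b) 7.59 ppm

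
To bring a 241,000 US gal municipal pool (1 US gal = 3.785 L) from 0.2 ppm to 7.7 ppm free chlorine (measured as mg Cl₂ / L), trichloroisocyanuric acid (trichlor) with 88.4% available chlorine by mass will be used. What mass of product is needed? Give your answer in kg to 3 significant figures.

7.74 kg

Volume: 241,000 US gal × 3.785 L/gal = 912,185 L.
Chlorine deficit: 7.7 − 0.2 = 7.5 ppm = 7.5 mg/L as Cl₂.
Cl₂ equivalent needed: 7.5 mg/L × 912,185 L = 6,841,000 mg = 6841 g.
Product at 88.4% available chlorine: 6841 / 0.884 = 7739 g.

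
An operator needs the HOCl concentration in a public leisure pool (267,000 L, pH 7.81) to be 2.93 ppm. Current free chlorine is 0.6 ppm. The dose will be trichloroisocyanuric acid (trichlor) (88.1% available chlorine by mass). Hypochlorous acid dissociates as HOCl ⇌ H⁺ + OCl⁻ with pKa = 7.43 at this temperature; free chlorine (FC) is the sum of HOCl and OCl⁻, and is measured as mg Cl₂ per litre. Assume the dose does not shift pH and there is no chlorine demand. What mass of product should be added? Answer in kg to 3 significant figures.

2.84 kg

[OCl⁻]/[HOCl] = 10^(pH − pKa) = 10^(7.81 − 7.43) = 2.399; fraction as HOCl = 1/(1 + 2.399) = 0.2942.
Free chlorine required for 2.93 ppm HOCl: 2.93 / 0.2942 = 9.959 ppm.
FC to add: 9.959 − 0.6 = 9.359 mg/L as Cl₂.
Cl₂ equivalent: 9.359 mg/L × 267,000 L = 2499 g.
Product at 88.1% available Cl: 2499 / 0.881 = 2836 g.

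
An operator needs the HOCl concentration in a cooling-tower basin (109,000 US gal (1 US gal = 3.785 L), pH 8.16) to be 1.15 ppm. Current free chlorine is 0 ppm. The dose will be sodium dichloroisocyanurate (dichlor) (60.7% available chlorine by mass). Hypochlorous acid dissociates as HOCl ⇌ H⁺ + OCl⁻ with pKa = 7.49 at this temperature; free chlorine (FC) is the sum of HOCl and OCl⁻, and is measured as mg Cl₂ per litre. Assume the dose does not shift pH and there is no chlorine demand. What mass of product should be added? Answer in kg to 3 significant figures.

Volume: 109,000 US gal × 3.785 L/gal = 412,565 L.
[OCl⁻]/[HOCl] = 10^(pH − pKa) = 10^(8.16 − 7.49) = 4.677; fraction as HOCl = 1/(1 + 4.677) = 0.1761.
Free chlorine required for 1.15 ppm HOCl: 1.15 / 0.1761 = 6.529 ppm.
FC to add: 6.529 − 0 = 6.529 mg/L as Cl₂.
Cl₂ equivalent: 6.529 mg/L × 412,565 L = 2694 g.
Product at 60.7% available Cl: 2694 / 0.607 = 4438 g.

4.44 kg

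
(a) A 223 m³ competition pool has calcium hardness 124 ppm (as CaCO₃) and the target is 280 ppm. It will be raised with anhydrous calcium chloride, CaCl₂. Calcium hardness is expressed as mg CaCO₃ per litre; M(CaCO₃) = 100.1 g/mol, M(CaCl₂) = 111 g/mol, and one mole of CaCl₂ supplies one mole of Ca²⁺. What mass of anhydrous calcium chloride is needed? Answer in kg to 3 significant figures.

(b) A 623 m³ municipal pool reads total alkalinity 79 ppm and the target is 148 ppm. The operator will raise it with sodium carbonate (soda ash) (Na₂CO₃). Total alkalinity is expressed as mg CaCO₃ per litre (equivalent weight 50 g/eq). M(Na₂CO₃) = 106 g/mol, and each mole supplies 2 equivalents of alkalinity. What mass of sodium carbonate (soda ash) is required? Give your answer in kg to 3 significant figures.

(a) Volume: 223 m³ = 223,000 L.
(a) Hardness to add: (280 − 124) = 156 mg/L as CaCO₃ × 223,000 L = 34,790 g as CaCO₃.
(a) Moles of Ca²⁺ (1 mol Ca²⁺ ≡ 1 mol CaCO₃): 34,790 / 100.1 g/mol = 347.5 mol.
(a) Mass of CaCl₂: 347.5 × 111 = 38,580 g.

(b) Volume: 623 m³ = 623,000 L.
(b) Alkalinity to add: (148 − 79) = 69 mg/L as CaCO₃ × 623,000 L = 42,990 g as CaCO₃.
(b) Equivalents: 42,990 g ÷ 50 g/eq = 859.7 eq.
(b) Each mole of Na₂CO₃ supplies 2 eq, so 859.7 / 2 = 429.9 mol.
(b) Mass: 429.9 mol × 106 g/mol = 45,570 g.

(a) 38.6 kg; (b) 45.6 kg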